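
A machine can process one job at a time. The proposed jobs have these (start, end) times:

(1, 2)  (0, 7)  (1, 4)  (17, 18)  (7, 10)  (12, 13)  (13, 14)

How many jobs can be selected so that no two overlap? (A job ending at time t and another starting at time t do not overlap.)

5

Sort by end time and greedily take each interval whose start is ≥ the last chosen end.
By end time: (1,2), (1,4), (0,7), (7,10), (12,13), (13,14), (17,18).
Pick (1,2); next start ≥ 2 → (7,10); next start ≥ 10 → (12,13); next start ≥ 13 → (13,14); next start ≥ 14 → (17,18).
Selected 5 jobs.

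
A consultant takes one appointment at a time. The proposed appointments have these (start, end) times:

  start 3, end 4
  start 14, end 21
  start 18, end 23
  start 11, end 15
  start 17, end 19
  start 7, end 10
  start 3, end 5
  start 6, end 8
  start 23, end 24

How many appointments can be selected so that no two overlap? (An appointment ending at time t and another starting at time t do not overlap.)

Sort by end time and greedily take each interval whose start is ≥ the last chosen end.
By end time: (3,4), (3,5), (6,8), (7,10), (11,15), (17,19), (14,21), (18,23), (23,24).
Pick (3,4); next start ≥ 4 → (6,8); next start ≥ 8 → (11,15); next start ≥ 15 → (17,19); next start ≥ 19 → (23,24).
Selected 5 appointments.

5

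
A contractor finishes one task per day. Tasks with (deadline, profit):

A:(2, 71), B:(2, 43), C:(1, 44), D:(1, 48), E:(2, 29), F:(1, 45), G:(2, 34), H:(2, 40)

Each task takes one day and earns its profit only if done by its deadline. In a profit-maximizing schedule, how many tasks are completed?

2

Sort by profit descending; place each in the latest free slot ≤ its deadline.
By profit: A(d2,71), D(d1,48), F(d1,45), C(d1,44), B(d2,43), H(d2,40), G(d2,34), E(d2,29)
A→slot 2; D→slot 1; F skipped; C skipped; B skipped; H skipped; G skipped; E skipped.
2 of 8 scheduled.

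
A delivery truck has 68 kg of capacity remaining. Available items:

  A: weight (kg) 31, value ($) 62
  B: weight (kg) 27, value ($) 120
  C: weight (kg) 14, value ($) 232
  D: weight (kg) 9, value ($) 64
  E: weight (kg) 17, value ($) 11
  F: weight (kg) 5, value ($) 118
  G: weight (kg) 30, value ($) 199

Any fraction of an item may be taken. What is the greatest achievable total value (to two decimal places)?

Greedy by value/weight ratio, highest first.
Order: F (118/5=23.60) > C (232/14=16.57) > D (64/9=7.11) > G (199/30=6.63) > B (120/27=4.44) > A (62/31=2.00) > E (11/17=0.65)
Fill: take F (5 @ 118) → take C (14 @ 232) → take D (9 @ 64) → take G (30 @ 199) → take 10/27 of B → 44.44; 68/68 used.
Total value = 657.44

657.44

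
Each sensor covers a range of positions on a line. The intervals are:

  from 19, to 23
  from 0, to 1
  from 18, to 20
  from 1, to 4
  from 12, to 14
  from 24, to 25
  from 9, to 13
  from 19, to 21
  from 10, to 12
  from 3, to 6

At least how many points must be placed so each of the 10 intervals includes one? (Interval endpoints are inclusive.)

5

Process intervals by earliest right end; each time one isn't hit yet, stab at its right endpoint.
By right end: [0,1]  [1,4]  [3,6]  [10,12]  [9,13]  [12,14]  [18,20]  [19,21]  [19,23]  [24,25]
[0,1] uncovered → point at 1; [3,6] uncovered → point at 6; [10,12] uncovered → point at 12; [18,20] uncovered → point at 20; [24,25] uncovered → point at 25.
Points: 1, 6, 12, 20, 25 (5 total).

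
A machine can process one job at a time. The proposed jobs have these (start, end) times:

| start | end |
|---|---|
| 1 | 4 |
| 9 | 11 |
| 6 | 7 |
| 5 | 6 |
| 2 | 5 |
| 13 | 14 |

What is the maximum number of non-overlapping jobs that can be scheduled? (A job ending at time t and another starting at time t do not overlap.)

5

By end time: (1,4), (2,5), (5,6), (6,7), (9,11), (13,14).
Pick (1,4); next start ≥ 4 → (5,6); next start ≥ 6 → (6,7); next start ≥ 7 → (9,11); next start ≥ 11 → (13,14).
Selected 5 jobs.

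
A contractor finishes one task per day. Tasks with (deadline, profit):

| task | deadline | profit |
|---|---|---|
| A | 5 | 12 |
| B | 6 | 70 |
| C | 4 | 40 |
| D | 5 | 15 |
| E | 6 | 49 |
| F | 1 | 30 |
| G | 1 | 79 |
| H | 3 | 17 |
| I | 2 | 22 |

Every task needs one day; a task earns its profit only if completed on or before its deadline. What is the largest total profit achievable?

277

Take jobs in profit order; each goes to the latest open slot no later than its deadline.
Profit order: G=79 B=70 E=49 C=40 F=30 I=22 H=17 D=15 A=12
Assign: G→slot 1, B→slot 6, E→slot 5, C→slot 4, F skipped, I→slot 2, H→slot 3, D skipped, A skipped.
Slots: [1:G] [2:I] [3:H] [4:C] [5:E] [6:B]
Profit = 79 + 22 + 17 + 40 + 49 + 70 = 277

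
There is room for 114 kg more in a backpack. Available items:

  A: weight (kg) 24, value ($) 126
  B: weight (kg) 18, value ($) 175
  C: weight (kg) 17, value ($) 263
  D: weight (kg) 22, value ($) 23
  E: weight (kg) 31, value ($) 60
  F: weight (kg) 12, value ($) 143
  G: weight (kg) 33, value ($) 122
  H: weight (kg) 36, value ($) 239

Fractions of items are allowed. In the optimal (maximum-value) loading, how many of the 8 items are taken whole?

5

Greedy by value/weight ratio, highest first.
Order: C (263/17=15.47) > F (143/12=11.92) > B (175/18=9.72) > H (239/36=6.64) > A (126/24=5.25) > G (122/33=3.70) > E (60/31=1.94) > D (23/22=1.05)
Fill: take C (17 @ 263) → take F (12 @ 143) → take B (18 @ 175) → take H (36 @ 239) → take A (24 @ 126) → take 7/33 of G → 25.88; 114/114 used.
5 item(s) taken whole; one partial (take 7/33 of G).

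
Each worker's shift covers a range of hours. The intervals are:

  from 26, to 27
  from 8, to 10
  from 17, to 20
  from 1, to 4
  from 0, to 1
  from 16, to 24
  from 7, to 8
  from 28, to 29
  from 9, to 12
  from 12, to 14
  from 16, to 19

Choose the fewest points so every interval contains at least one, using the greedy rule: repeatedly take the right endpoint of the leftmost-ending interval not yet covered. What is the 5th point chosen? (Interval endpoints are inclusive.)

27

Sort by right endpoint; whenever an interval is uncovered, place a point at its right end.
By right end: [0,1]  [1,4]  [7,8]  [8,10]  [9,12]  [12,14]  [16,19]  [17,20]  [16,24]  [26,27]  [28,29]
[0,1] uncovered → point at 1; [7,8] uncovered → point at 8; [9,12] uncovered → point at 12; [16,19] uncovered → point at 19; [26,27] uncovered → point at 27; [28,29] uncovered → point at 29.
Points: 1, 8, 12, 19, 27, 29 (6 total).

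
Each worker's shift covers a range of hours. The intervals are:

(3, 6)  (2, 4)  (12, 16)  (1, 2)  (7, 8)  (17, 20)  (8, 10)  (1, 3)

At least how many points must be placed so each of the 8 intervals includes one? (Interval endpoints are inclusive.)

5

Sort by right endpoint; whenever an interval is uncovered, place a point at its right end.
By right end: [1,2]  [1,3]  [2,4]  [3,6]  [7,8]  [8,10]  [12,16]  [17,20]
[1,2] uncovered → point at 2; [3,6] uncovered → point at 6; [7,8] uncovered → point at 8; [12,16] uncovered → point at 16; [17,20] uncovered → point at 20.
Points: 2, 6, 8, 16, 20 (5 total).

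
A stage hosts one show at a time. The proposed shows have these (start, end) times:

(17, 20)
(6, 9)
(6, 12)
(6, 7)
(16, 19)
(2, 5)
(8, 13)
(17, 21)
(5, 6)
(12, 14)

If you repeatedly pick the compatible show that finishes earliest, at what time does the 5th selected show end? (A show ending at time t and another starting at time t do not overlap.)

By end time: (2,5), (5,6), (6,7), (6,9), (6,12), (8,13), (12,14), (16,19), (17,20), (17,21).
Pick (2,5); next start ≥ 5 → (5,6); next start ≥ 6 → (6,7); next start ≥ 7 → (8,13); next start ≥ 13 → (16,19).
Selected: (2,5) (5,6) (6,7) (8,13) (16,19)

19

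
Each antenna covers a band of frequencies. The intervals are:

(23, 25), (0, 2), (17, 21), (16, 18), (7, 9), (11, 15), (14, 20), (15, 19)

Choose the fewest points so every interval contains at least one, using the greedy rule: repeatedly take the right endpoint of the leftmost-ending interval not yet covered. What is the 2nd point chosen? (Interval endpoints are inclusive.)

Process intervals by earliest right end; each time one isn't hit yet, stab at its right endpoint.
Sorted: [0,2] [7,9] [11,15] [16,18] [15,19] [14,20] [17,21] [23,25]
{[0,2]} hit by 2; {[7,9]} hit by 9; {[11,15]} hit by 15; {[16,18],[15,19],[14,20],[17,21]} hit by 18; {[23,25]} hit by 25.
Points: 2, 9, 15, 18, 25 (5 total).

9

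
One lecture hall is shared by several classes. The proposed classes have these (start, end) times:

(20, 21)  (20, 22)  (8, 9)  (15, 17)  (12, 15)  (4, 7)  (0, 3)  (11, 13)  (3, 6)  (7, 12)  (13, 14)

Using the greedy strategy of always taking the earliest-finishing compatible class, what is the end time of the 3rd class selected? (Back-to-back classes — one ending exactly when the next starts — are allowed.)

Greedy by earliest finish: after sorting by end time, pick each interval compatible with the last pick.
By end time: (0,3), (3,6), (4,7), (8,9), (7,12), (11,13), (13,14), (12,15), (15,17), (20,21), (20,22).
Pick (0,3); next start ≥ 3 → (3,6); next start ≥ 6 → (8,9); next start ≥ 9 → (11,13); next start ≥ 13 → (13,14); next start ≥ 14 → (15,17); next start ≥ 17 → (20,21).
Selected: (0,3) (3,6) (8,9) (11,13) (13,14) (15,17) (20,21)

9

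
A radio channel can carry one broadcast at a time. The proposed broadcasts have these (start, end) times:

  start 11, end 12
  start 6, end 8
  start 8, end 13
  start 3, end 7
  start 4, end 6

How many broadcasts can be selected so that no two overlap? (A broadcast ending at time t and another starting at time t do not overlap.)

Sorted by end: (4,6)  (3,7)  (6,8)  (11,12)  (8,13)
take (4,6); take (6,8); take (11,12); skip (8,13).
Selected 3 broadcasts.

3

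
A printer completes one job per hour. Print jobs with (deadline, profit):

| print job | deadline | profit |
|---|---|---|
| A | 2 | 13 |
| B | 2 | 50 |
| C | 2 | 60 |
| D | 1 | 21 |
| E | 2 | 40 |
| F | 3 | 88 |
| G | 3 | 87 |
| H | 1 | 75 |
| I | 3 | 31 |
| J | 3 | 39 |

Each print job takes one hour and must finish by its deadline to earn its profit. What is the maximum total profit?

Profit order: F=88 G=87 H=75 C=60 B=50 E=40 J=39 I=31 D=21 A=13
Assign: F→slot 3, G→slot 2, H→slot 1, C skipped, B skipped, E skipped, J skipped, I skipped, D skipped, A skipped.
Slots: [1:H] [2:G] [3:F]
Profit = 75 + 87 + 88 = 250

250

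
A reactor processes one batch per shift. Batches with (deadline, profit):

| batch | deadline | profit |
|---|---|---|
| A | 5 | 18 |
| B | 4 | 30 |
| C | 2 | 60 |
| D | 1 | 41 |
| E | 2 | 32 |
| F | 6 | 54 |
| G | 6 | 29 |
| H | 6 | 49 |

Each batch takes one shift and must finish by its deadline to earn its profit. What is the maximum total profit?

Profit order: C=60 F=54 H=49 D=41 E=32 B=30 G=29 A=18
Assign: C→slot 2, F→slot 6, H→slot 5, D→slot 1, E skipped, B→slot 4, G→slot 3, A skipped.
Slots: [1:D] [2:C] [3:G] [4:B] [5:H] [6:F]
Profit = 41 + 60 + 29 + 30 + 49 + 54 = 263

263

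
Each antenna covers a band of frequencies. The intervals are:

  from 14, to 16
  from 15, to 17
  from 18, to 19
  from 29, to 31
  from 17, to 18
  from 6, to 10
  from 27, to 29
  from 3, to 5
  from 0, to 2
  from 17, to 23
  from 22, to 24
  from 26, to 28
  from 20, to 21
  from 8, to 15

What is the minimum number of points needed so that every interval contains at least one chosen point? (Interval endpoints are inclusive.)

9

By right end: [0,2]  [3,5]  [6,10]  [8,15]  [14,16]  [15,17]  [17,18]  [18,19]  [20,21]  [17,23]  [22,24]  [26,28]  [27,29]  [29,31]
[0,2] uncovered → point at 2; [3,5] uncovered → point at 5; [6,10] uncovered → point at 10; [14,16] uncovered → point at 16; [17,18] uncovered → point at 18; [20,21] uncovered → point at 21; [22,24] uncovered → point at 24; [26,28] uncovered → point at 28; [29,31] uncovered → point at 31.
Points: 2, 5, 10, 16, 18, 21, 24, 28, 31 (9 total).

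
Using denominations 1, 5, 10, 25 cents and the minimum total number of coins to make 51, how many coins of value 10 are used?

0

Greedy: take as many of the largest coin as possible, then repeat with the remainder.
51 = 2×25 + 1×1
Count of 10: 0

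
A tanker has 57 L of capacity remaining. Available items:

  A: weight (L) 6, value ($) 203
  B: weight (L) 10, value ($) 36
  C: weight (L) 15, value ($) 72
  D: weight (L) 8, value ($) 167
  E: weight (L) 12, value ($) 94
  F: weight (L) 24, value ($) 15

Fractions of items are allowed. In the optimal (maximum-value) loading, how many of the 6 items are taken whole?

5

Order: A (203/6=33.83) > D (167/8=20.88) > E (94/12=7.83) > C (72/15=4.80) > B (36/10=3.60) > F (15/24=0.62)
Fill: take A (6 @ 203) → take D (8 @ 167) → take E (12 @ 94) → take C (15 @ 72) → take B (10 @ 36) → take 6/24 of F → 3.75; 57/57 used.
5 item(s) taken whole; one partial (take 6/24 of F).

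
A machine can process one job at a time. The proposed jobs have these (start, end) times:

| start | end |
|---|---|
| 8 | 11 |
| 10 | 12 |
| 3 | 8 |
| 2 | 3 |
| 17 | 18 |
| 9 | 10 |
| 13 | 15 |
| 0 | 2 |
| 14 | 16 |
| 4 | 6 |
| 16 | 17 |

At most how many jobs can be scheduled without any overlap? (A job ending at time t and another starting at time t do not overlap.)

Sort by end time and greedily take each interval whose start is ≥ the last chosen end.
By end time: (0,2), (2,3), (4,6), (3,8), (9,10), (8,11), (10,12), (13,15), (14,16), (16,17), (17,18).
Pick (0,2); next start ≥ 2 → (2,3); next start ≥ 3 → (4,6); next start ≥ 6 → (9,10); next start ≥ 10 → (10,12); next start ≥ 12 → (13,15); next start ≥ 15 → (16,17); next start ≥ 17 → (17,18).
Selected 8 jobs.

8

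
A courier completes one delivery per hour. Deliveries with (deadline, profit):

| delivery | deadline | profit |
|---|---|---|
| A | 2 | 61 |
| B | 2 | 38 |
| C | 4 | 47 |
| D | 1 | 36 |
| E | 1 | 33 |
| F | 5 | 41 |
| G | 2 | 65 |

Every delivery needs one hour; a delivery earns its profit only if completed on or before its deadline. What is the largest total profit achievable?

By profit: G(d2,65), A(d2,61), C(d4,47), F(d5,41), B(d2,38), D(d1,36), E(d1,33)
G→slot 2; A→slot 1; C→slot 4; F→slot 5; B skipped; D skipped; E skipped.
Profit = 61 + 65 + 47 + 41 = 214

214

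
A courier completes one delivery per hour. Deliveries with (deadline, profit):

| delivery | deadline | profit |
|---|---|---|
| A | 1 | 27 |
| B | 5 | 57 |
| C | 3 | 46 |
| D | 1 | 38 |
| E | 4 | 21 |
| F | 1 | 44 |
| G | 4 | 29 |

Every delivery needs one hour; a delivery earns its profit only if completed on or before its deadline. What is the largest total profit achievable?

By profit: B(d5,57), C(d3,46), F(d1,44), D(d1,38), G(d4,29), A(d1,27), E(d4,21)
B→slot 5; C→slot 3; F→slot 1; D skipped; G→slot 4; A skipped; E→slot 2.
Profit = 44 + 21 + 46 + 29 + 57 = 197

197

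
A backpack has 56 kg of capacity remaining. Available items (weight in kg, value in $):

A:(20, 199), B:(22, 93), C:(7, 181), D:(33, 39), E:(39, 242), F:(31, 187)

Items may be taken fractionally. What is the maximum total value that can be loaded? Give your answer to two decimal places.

Greedy by value/weight ratio, highest first.
Ratios (sorted): C 25.86, A 9.95, E 6.21, F 6.03, B 4.23, D 1.18
take C (7 @ 181); take A (20 @ 199); take 29/39 of E → 179.95. Capacity used 56/56.
Total value = 559.95

559.95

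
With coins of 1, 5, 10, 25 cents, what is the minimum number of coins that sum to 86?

5

86 − 3×25→11 − 1×10→1 − 1×1→0
Total coins = 3 + 1 + 1 = 5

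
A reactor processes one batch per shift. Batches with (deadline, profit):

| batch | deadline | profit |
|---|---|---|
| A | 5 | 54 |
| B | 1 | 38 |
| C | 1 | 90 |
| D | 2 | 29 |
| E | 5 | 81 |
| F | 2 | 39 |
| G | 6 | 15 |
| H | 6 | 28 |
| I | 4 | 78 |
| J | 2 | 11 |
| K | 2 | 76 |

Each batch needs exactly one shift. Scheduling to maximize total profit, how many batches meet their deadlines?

By profit: C(d1,90), E(d5,81), I(d4,78), K(d2,76), A(d5,54), F(d2,39), B(d1,38), D(d2,29), H(d6,28), G(d6,15), J(d2,11)
C→slot 1; E→slot 5; I→slot 4; K→slot 2; A→slot 3; F skipped; B skipped; D skipped; H→slot 6; G skipped; J skipped.
6 of 11 scheduled.

6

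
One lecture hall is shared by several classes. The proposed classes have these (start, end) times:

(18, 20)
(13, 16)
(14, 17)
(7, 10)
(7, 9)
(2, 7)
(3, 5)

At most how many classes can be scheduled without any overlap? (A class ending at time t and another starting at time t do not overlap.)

4

Sort by end time and greedily take each interval whose start is ≥ the last chosen end.
Sorted by end: (3,5)  (2,7)  (7,9)  (7,10)  (13,16)  (14,17)  (18,20)
take (3,5); take (7,9); take (13,16); take (18,20).
Selected 4 classes.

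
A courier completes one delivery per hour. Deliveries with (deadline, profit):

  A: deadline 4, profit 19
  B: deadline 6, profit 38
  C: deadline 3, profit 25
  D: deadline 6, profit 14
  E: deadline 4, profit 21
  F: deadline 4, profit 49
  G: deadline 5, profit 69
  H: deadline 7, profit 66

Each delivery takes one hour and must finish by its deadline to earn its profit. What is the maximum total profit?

By profit: G(d5,69), H(d7,66), F(d4,49), B(d6,38), C(d3,25), E(d4,21), A(d4,19), D(d6,14)
G→slot 5; H→slot 7; F→slot 4; B→slot 6; C→slot 3; E→slot 2; A→slot 1; D skipped.
Profit = 19 + 21 + 25 + 49 + 69 + 38 + 66 = 287

287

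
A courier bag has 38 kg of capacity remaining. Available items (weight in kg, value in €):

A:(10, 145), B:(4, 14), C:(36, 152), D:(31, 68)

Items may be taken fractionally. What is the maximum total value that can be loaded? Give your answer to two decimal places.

Ratios (sorted): A 14.50, C 4.22, B 3.50, D 2.19
take A (10 @ 145); take 28/36 of C → 118.22. Capacity used 38/38.
Total value = 263.22

263.22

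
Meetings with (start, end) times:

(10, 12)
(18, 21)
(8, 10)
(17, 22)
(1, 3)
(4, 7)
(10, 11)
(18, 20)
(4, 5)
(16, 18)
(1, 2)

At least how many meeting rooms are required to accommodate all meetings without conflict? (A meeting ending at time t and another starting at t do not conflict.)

3

Events (time:±→running): 1:+→1 1:+→2 2:-→1 3:-→0 4:+→1 4:+→2 5:-→1 7:-→0 8:+→1 10:-→0 10:+→1 10:+→2 11:-→1 12:-→0 16:+→1 17:+→2 18:-→1 18:+→2 18:+→3 … peak 3.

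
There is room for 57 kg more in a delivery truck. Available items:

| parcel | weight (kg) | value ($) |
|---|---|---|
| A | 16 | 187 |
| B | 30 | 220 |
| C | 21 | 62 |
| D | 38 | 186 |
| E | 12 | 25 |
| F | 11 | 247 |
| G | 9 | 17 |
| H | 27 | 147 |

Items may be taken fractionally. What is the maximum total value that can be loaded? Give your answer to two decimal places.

Ratios (sorted): F 22.45, A 11.69, B 7.33, H 5.44, D 4.89, C 2.95, E 2.08, G 1.89
take F (11 @ 247); take A (16 @ 187); take B (30 @ 220). Capacity used 57/57.
Total value = 654.00

654.00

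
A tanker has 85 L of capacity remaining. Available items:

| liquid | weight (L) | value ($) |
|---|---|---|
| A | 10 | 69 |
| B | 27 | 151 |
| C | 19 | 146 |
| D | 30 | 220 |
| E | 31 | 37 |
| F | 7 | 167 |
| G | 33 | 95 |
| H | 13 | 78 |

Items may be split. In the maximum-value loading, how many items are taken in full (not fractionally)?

Greedy by value/weight ratio, highest first.
Ratios (sorted): F 23.86, C 7.68, D 7.33, A 6.90, H 6.00, B 5.59, G 2.88, E 1.19
take F (7 @ 167); take C (19 @ 146); take D (30 @ 220); take A (10 @ 69); take H (13 @ 78); take 6/27 of B → 33.56. Capacity used 85/85.
5 item(s) taken whole; one partial (take 6/27 of B).

5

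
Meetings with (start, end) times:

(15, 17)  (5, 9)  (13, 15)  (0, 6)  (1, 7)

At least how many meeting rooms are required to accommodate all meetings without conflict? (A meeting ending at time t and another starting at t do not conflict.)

3

Events (time:±→running): 0:+→1 1:+→2 5:+→3 … peak 3.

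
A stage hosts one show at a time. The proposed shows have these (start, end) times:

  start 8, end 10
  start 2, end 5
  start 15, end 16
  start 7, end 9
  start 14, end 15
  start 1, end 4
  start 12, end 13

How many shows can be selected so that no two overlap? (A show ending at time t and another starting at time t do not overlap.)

Order by finish time; keep every interval that doesn't clash with the previous kept one.
Sorted by end: (1,4)  (2,5)  (7,9)  (8,10)  (12,13)  (14,15)  (15,16)
take (1,4); take (7,9); skip (8,10); take (12,13); take (14,15); take (15,16).
Selected 5 shows.

5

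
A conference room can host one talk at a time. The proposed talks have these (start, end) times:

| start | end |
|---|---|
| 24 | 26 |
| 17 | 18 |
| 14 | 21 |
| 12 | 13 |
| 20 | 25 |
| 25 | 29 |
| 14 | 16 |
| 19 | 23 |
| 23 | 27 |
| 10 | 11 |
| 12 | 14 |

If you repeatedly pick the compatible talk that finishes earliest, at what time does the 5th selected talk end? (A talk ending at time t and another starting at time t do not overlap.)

23

Greedy by earliest finish: after sorting by end time, pick each interval compatible with the last pick.
Sorted by end: (10,11)  (12,13)  (12,14)  (14,16)  (17,18)  (14,21)  (19,23)  (20,25)  (24,26)  (23,27)  (25,29)
take (10,11); take (12,13); take (14,16); take (17,18); take (19,23); take (24,26).
Selected: (10,11) (12,13) (14,16) (17,18) (19,23) (24,26)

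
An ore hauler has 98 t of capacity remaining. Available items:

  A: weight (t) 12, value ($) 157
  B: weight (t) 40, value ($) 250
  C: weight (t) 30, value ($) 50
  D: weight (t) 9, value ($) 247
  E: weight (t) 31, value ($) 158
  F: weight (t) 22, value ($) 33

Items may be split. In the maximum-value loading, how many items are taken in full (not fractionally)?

Ratios (sorted): D 27.44, A 13.08, B 6.25, E 5.10, C 1.67, F 1.50
take D (9 @ 247); take A (12 @ 157); take B (40 @ 250); take E (31 @ 158); take 6/30 of C → 10.00. Capacity used 98/98.
4 item(s) taken whole; one partial (take 6/30 of C).

4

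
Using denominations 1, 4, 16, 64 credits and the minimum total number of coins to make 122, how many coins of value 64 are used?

Use the largest denomination that fits, subtract, and repeat.
122 = 1×64 + 3×16 + 2×4 + 2×1
Count of 64: 1

1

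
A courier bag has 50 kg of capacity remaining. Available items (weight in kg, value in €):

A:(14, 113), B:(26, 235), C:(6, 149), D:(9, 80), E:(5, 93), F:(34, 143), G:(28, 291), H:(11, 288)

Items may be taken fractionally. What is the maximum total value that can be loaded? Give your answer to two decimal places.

Order: H (288/11=26.18) > C (149/6=24.83) > E (93/5=18.60) > G (291/28=10.39) > B (235/26=9.04) > D (80/9=8.89) > A (113/14=8.07) > F (143/34=4.21)
Fill: take H (11 @ 288) → take C (6 @ 149) → take E (5 @ 93) → take G (28 @ 291); 50/50 used.
Total value = 821.00

821.00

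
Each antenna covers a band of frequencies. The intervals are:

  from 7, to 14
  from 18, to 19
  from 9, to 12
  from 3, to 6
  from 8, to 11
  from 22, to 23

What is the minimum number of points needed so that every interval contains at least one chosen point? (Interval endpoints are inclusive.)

Process intervals by earliest right end; each time one isn't hit yet, stab at its right endpoint.
By right end: [3,6]  [8,11]  [9,12]  [7,14]  [18,19]  [22,23]
[3,6] uncovered → point at 6; [8,11] uncovered → point at 11; [18,19] uncovered → point at 19; [22,23] uncovered → point at 23.
Points: 6, 11, 19, 23 (4 total).

4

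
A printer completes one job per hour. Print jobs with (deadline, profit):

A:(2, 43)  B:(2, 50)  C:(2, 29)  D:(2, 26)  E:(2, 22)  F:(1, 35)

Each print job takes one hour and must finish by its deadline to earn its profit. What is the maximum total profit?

Sort by profit descending; place each in the latest free slot ≤ its deadline.
Profit order: B=50 A=43 F=35 C=29 D=26 E=22
Assign: B→slot 2, A→slot 1, F skipped, C skipped, D skipped, E skipped.
Slots: [1:A] [2:B]
Profit = 43 + 50 = 93

93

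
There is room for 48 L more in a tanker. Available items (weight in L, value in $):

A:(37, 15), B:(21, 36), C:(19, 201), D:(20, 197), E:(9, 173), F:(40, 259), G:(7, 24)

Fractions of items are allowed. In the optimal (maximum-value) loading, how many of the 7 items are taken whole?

Sort by value per unit weight and fill in that order.
Order: E (173/9=19.22) > C (201/19=10.58) > D (197/20=9.85) > F (259/40=6.47) > G (24/7=3.43) > B (36/21=1.71) > A (15/37=0.41)
Fill: take E (9 @ 173) → take C (19 @ 201) → take D (20 @ 197); 48/48 used.
3 item(s) taken whole.

3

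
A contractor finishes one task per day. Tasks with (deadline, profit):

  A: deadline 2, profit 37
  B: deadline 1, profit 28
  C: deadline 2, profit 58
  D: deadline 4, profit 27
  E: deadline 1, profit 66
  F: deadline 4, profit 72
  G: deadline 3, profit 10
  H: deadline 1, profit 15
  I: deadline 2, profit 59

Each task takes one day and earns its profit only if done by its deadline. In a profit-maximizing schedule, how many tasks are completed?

4

By profit: F(d4,72), E(d1,66), I(d2,59), C(d2,58), A(d2,37), B(d1,28), D(d4,27), H(d1,15), G(d3,10)
F→slot 4; E→slot 1; I→slot 2; C skipped; A skipped; B skipped; D→slot 3; H skipped; G skipped.
4 of 9 scheduled.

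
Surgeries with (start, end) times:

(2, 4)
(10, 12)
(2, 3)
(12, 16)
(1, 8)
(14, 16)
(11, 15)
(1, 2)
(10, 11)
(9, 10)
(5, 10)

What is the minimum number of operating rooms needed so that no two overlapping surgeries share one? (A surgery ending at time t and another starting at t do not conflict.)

3

Events (time:±→running): 1:+→1 1:+→2 2:-→1 2:+→2 2:+→3 … peak 3.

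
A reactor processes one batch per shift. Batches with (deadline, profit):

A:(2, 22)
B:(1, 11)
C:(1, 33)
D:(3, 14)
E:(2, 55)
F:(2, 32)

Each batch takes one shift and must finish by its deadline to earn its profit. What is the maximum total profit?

102

By profit: E(d2,55), C(d1,33), F(d2,32), A(d2,22), D(d3,14), B(d1,11)
E→slot 2; C→slot 1; F skipped; A skipped; D→slot 3; B skipped.
Profit = 33 + 55 + 14 = 102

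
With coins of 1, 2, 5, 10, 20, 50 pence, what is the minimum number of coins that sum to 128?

128 = 2×50 + 1×20 + 1×5 + 1×2 + 1×1
Total coins = 2 + 1 + 1 + 1 + 1 = 6

6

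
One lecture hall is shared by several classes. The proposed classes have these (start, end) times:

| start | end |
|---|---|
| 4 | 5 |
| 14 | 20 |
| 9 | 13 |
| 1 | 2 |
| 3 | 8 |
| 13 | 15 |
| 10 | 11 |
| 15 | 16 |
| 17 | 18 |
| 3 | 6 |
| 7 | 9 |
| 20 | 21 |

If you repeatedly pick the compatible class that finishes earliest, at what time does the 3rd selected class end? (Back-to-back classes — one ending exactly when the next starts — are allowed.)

Order by finish time; keep every interval that doesn't clash with the previous kept one.
Sorted by end: (1,2)  (4,5)  (3,6)  (3,8)  (7,9)  (10,11)  (9,13)  (13,15)  (15,16)  (17,18)  (14,20)  (20,21)
take (1,2); take (4,5); take (7,9); take (10,11); skip (9,13); take (13,15); take (15,16); take (17,18); take (20,21).
Selected: (1,2) (4,5) (7,9) (10,11) (13,15) (15,16) (17,18) (20,21)

9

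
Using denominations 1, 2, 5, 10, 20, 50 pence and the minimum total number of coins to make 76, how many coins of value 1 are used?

Greedy: take as many of the largest coin as possible, then repeat with the remainder.
76 = 1×50 + 1×20 + 1×5 + 1×1
Count of 1: 1

1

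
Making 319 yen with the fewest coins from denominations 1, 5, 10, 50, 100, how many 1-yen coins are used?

4

319 − 3×100→19 − 1×10→9 − 1×5→4 − 4×1→0
Count of 1: 4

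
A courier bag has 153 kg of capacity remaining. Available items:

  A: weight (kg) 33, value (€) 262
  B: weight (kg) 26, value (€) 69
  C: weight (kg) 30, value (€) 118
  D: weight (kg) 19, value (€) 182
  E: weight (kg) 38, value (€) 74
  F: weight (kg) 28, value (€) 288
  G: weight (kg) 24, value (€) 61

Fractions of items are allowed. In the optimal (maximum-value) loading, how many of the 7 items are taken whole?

Greedy by value/weight ratio, highest first.
Ratios (sorted): F 10.29, D 9.58, A 7.94, C 3.93, B 2.65, G 2.54, E 1.95
take F (28 @ 288); take D (19 @ 182); take A (33 @ 262); take C (30 @ 118); take B (26 @ 69); take 17/24 of G → 43.21. Capacity used 153/153.
5 item(s) taken whole; one partial (take 17/24 of G).

5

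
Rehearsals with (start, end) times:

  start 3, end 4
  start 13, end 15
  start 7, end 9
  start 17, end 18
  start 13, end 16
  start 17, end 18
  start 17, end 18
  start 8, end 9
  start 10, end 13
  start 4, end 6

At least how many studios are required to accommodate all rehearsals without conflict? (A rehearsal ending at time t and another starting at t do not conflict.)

starts: [3, 4, 7, 8, 10, 13, 13, 17, 17, 17]
ends:   [4, 6, 9, 9, 13, 15, 16, 18, 18, 18]
s3→1 e4→0 s4→1 e6→0 s7→1 s8→2 e9→1 e9→0 s10→1 e13→0 s13→1 s13→2 e15→1 e16→0 s17→1 s17→2 s17→3  — peak 3.

3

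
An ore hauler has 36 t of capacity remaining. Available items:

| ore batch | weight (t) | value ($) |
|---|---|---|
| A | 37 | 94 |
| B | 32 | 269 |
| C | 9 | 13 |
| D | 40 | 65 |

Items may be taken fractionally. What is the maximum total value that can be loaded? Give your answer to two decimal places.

279.16

Greedy by value/weight ratio, highest first.
Ratios (sorted): B 8.41, A 2.54, D 1.62, C 1.44
take B (32 @ 269); take 4/37 of A → 10.16. Capacity used 36/36.
Total value = 279.16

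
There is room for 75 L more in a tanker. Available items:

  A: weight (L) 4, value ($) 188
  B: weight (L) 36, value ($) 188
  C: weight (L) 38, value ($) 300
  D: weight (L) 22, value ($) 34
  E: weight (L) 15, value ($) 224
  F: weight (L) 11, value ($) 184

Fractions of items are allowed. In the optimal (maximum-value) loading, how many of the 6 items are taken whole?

4

Sort by value per unit weight and fill in that order.
Ratios (sorted): A 47.00, F 16.73, E 14.93, C 7.89, B 5.22, D 1.55
take A (4 @ 188); take F (11 @ 184); take E (15 @ 224); take C (38 @ 300); take 7/36 of B → 36.56. Capacity used 75/75.
4 item(s) taken whole; one partial (take 7/36 of B).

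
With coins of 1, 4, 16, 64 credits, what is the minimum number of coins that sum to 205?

7

Greedy: take as many of the largest coin as possible, then repeat with the remainder.
205 = 3×64 + 3×4 + 1×1
Total coins = 3 + 3 + 1 = 7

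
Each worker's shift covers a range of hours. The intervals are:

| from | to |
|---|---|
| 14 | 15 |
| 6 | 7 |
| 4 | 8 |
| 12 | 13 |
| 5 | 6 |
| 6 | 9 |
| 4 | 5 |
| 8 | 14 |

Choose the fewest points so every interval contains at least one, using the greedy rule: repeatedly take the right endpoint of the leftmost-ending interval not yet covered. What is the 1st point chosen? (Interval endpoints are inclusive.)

5

Process intervals by earliest right end; each time one isn't hit yet, stab at its right endpoint.
Sorted: [4,5] [5,6] [6,7] [4,8] [6,9] [12,13] [8,14] [14,15]
{[4,5],[5,6]} hit by 5; {[6,7],[4,8],[6,9]} hit by 7; {[12,13],[8,14]} hit by 13; {[14,15]} hit by 15.
Points: 5, 7, 13, 15 (4 total).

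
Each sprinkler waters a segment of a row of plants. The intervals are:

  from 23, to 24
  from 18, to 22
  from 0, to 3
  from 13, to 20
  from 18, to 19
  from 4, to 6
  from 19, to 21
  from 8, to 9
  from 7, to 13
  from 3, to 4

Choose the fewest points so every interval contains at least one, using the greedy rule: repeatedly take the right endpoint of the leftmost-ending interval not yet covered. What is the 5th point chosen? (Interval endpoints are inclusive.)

Process intervals by earliest right end; each time one isn't hit yet, stab at its right endpoint.
By right end: [0,3]  [3,4]  [4,6]  [8,9]  [7,13]  [18,19]  [13,20]  [19,21]  [18,22]  [23,24]
[0,3] uncovered → point at 3; [4,6] uncovered → point at 6; [8,9] uncovered → point at 9; [18,19] uncovered → point at 19; [23,24] uncovered → point at 24.
Points: 3, 6, 9, 19, 24 (5 total).

24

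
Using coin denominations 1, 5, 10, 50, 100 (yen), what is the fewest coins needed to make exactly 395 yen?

9

Greedy: take as many of the largest coin as possible, then repeat with the remainder.
395 = 3×100 + 1×50 + 4×10 + 1×5
Total coins = 3 + 1 + 4 + 1 = 9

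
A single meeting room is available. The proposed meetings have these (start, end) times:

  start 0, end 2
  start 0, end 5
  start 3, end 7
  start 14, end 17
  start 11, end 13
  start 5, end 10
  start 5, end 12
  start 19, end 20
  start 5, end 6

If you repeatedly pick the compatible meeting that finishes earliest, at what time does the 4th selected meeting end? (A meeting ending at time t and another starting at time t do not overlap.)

17

By end time: (0,2), (0,5), (5,6), (3,7), (5,10), (5,12), (11,13), (14,17), (19,20).
Pick (0,2); next start ≥ 2 → (5,6); next start ≥ 6 → (11,13); next start ≥ 13 → (14,17); next start ≥ 17 → (19,20).
Selected: (0,2) (5,6) (11,13) (14,17) (19,20)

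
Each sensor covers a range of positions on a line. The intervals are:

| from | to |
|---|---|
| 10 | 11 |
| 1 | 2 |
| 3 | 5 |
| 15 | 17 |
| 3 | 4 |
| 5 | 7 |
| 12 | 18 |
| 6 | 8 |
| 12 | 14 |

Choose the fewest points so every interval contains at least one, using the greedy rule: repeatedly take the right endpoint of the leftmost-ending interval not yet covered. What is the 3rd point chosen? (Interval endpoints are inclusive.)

Sort by right endpoint; whenever an interval is uncovered, place a point at its right end.
Sorted: [1,2] [3,4] [3,5] [5,7] [6,8] [10,11] [12,14] [15,17] [12,18]
{[1,2]} hit by 2; {[3,4],[3,5]} hit by 4; {[5,7],[6,8]} hit by 7; {[10,11]} hit by 11; {[12,14]} hit by 14; {[15,17],[12,18]} hit by 17.
Points: 2, 4, 7, 11, 14, 17 (6 total).

7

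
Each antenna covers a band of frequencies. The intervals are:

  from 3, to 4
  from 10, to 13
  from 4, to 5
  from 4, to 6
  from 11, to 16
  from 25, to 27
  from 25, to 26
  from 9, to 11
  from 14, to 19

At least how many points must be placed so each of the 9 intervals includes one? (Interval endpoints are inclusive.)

By right end: [3,4]  [4,5]  [4,6]  [9,11]  [10,13]  [11,16]  [14,19]  [25,26]  [25,27]
[3,4] uncovered → point at 4; [9,11] uncovered → point at 11; [14,19] uncovered → point at 19; [25,26] uncovered → point at 26.
Points: 4, 11, 19, 26 (4 total).

4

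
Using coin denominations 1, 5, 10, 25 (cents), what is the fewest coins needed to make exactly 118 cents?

9

Greedy: take as many of the largest coin as possible, then repeat with the remainder.
118 = 4×25 + 1×10 + 1×5 + 3×1
Total coins = 4 + 1 + 1 + 3 = 9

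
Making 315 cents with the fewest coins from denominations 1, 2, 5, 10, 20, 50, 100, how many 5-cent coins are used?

1

315 = 3×100 + 1×10 + 1×5
Count of 5: 1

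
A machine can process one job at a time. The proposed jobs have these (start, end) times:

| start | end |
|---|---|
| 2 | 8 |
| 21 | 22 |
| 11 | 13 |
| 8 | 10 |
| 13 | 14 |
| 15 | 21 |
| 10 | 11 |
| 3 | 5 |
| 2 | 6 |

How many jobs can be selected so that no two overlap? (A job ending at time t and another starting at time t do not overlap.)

Greedy by earliest finish: after sorting by end time, pick each interval compatible with the last pick.
Sorted by end: (3,5)  (2,6)  (2,8)  (8,10)  (10,11)  (11,13)  (13,14)  (15,21)  (21,22)
take (3,5); skip (2,6); skip (2,8); take (8,10); take (10,11); take (11,13); take (13,14); take (15,21); take (21,22).
Selected 7 jobs.

7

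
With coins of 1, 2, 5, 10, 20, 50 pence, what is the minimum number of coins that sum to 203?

203 − 4×50→3 − 1×2→1 − 1×1→0
Total coins = 4 + 1 + 1 = 6

6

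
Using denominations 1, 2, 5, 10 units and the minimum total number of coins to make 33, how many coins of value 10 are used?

3

Greedy: take as many of the largest coin as possible, then repeat with the remainder.
33 = 3×10 + 1×2 + 1×1
Count of 10: 3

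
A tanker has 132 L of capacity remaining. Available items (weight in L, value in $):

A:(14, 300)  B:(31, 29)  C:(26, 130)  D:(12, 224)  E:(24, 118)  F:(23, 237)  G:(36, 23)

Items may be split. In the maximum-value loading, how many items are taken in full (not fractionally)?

Greedy by value/weight ratio, highest first.
Order: A (300/14=21.43) > D (224/12=18.67) > F (237/23=10.30) > C (130/26=5.00) > E (118/24=4.92) > B (29/31=0.94) > G (23/36=0.64)
Fill: take A (14 @ 300) → take D (12 @ 224) → take F (23 @ 237) → take C (26 @ 130) → take E (24 @ 118) → take B (31 @ 29) → take 2/36 of G → 1.28; 132/132 used.
6 item(s) taken whole; one partial (take 2/36 of G).

6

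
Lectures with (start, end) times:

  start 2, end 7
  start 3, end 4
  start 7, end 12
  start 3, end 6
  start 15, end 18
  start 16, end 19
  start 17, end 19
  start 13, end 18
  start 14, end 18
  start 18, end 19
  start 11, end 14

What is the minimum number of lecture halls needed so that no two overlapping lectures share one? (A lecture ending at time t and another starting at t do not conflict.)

Events (time:±→running): 2:+→1 3:+→2 3:+→3 4:-→2 6:-→1 7:-→0 7:+→1 11:+→2 12:-→1 13:+→2 14:-→1 14:+→2 15:+→3 16:+→4 17:+→5 … peak 5.

5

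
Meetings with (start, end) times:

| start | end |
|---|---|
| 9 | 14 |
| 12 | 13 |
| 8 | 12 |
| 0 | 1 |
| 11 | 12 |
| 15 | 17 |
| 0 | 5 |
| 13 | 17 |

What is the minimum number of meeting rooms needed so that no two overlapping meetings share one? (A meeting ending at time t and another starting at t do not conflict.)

The answer is the maximum number of intervals overlapping at any instant.
Events (time:±→running): 0:+→1 0:+→2 1:-→1 5:-→0 8:+→1 9:+→2 11:+→3 … peak 3.

3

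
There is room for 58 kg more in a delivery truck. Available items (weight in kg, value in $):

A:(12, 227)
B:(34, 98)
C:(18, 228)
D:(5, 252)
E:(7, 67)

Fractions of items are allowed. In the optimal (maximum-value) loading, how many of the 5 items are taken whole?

4

Sort by value per unit weight and fill in that order.
Order: D (252/5=50.40) > A (227/12=18.92) > C (228/18=12.67) > E (67/7=9.57) > B (98/34=2.88)
Fill: take D (5 @ 252) → take A (12 @ 227) → take C (18 @ 228) → take E (7 @ 67) → take 16/34 of B → 46.12; 58/58 used.
4 item(s) taken whole; one partial (take 16/34 of B).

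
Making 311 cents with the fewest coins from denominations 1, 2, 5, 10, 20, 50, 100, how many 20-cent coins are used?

0

Greedy: take as many of the largest coin as possible, then repeat with the remainder.
311 − 3×100→11 − 1×10→1 − 1×1→0
Count of 20: 0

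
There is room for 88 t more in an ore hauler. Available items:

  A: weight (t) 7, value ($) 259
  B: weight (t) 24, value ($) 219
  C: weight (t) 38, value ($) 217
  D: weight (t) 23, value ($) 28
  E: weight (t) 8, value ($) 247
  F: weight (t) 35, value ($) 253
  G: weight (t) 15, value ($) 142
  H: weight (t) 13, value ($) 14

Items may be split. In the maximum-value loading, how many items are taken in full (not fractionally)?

4

Greedy by value/weight ratio, highest first.
Ratios (sorted): A 37.00, E 30.88, G 9.47, B 9.12, F 7.23, C 5.71, D 1.22, H 1.08
take A (7 @ 259); take E (8 @ 247); take G (15 @ 142); take B (24 @ 219); take 34/35 of F → 245.77. Capacity used 88/88.
4 item(s) taken whole; one partial (take 34/35 of F).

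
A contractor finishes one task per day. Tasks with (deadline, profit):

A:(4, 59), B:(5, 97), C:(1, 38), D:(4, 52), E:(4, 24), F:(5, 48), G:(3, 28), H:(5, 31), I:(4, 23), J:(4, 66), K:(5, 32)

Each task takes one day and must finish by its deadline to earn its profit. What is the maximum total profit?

322

Sort by profit descending; place each in the latest free slot ≤ its deadline.
By profit: B(d5,97), J(d4,66), A(d4,59), D(d4,52), F(d5,48), C(d1,38), K(d5,32), H(d5,31), G(d3,28), E(d4,24), I(d4,23)
B→slot 5; J→slot 4; A→slot 3; D→slot 2; F→slot 1; C skipped; K skipped; H skipped; G skipped; E skipped; I skipped.
Profit = 48 + 52 + 59 + 66 + 97 = 322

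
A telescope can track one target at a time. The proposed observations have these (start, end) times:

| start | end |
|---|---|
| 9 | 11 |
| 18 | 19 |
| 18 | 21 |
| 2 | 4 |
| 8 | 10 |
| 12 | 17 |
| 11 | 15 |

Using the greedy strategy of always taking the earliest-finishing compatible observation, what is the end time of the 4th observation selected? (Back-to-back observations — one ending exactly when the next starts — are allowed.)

Sorted by end: (2,4)  (8,10)  (9,11)  (11,15)  (12,17)  (18,19)  (18,21)
take (2,4); take (8,10); take (11,15); take (18,19).
Selected: (2,4) (8,10) (11,15) (18,19)

19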